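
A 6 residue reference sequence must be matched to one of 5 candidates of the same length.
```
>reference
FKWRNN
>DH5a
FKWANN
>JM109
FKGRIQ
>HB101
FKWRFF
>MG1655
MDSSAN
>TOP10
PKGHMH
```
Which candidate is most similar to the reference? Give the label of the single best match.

Hamming distances to reference — DH5a: 1; JM109: 3; HB101: 2; MG1655: 5; TOP10: 5.
Smallest is DH5a with 1 mismatch.

DH5a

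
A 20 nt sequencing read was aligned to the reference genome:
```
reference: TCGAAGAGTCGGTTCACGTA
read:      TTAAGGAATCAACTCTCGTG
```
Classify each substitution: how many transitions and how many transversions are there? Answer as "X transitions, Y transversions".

8 transitions, 1 transversion

Mismatches (1-based):
base 2: C→T (pyrimidine→pyrimidine, transition)
base 3: G→A (purine→purine, transition)
base 5: A→G (purine→purine, transition)
base 8: G→A (purine→purine, transition)
base 11: G→A (purine→purine, transition)
base 12: G→A (purine→purine, transition)
base 13: T→C (pyrimidine→pyrimidine, transition)
base 16: A→T (purine→pyrimidine, transversion)
base 20: A→G (purine→purine, transition)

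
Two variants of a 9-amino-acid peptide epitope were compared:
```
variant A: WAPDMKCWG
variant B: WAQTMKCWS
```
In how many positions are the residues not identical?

Comparing position by position, 3 positions differ: 3 (P/Q), 4 (D/T), 9 (G/S).

3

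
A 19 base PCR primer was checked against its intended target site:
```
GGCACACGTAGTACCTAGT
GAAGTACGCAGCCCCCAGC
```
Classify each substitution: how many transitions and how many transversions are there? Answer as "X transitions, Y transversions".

Mismatches (1-based):
base 2: G→A (purine→purine, transition)
base 3: C→A (pyrimidine→purine, transversion)
base 4: A→G (purine→purine, transition)
base 5: C→T (pyrimidine→pyrimidine, transition)
base 9: T→C (pyrimidine→pyrimidine, transition)
base 12: T→C (pyrimidine→pyrimidine, transition)
base 13: A→C (purine→pyrimidine, transversion)
base 16: T→C (pyrimidine→pyrimidine, transition)
base 19: T→C (pyrimidine→pyrimidine, transition)

7 transitions, 2 transversions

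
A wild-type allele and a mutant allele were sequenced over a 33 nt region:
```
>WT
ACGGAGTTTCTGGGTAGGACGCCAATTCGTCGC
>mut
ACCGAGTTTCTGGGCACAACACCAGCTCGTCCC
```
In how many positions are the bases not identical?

8

The sequences differ at positions 3, 15, 17, 18, 21, 25, 26, 32 (1-based) — 8 in total.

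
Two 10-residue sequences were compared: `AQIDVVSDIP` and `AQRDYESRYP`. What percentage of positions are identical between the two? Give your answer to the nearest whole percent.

5 positions differ (3, 5, 6, 8, 9), so 5 of 10 match: 5/10 = 50%.

50%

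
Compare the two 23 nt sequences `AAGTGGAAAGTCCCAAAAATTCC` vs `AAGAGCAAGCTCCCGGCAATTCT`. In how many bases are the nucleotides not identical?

8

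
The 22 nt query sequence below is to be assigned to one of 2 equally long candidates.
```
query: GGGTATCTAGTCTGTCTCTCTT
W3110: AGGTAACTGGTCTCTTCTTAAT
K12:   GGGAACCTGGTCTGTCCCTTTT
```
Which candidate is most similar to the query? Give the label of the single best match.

W3110 differs at 9 sites; K12 differs at 5 sites. The closest is K12.

K12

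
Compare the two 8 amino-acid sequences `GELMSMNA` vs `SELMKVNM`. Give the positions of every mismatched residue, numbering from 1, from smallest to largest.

1, 5, 6, 8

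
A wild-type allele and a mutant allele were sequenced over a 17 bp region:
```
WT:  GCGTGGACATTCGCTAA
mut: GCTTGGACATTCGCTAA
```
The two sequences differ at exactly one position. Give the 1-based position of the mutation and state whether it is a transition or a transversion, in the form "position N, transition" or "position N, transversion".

position 3, transversion

The sequences differ only at position 3: G→T (purine→pyrimidine), a transversion.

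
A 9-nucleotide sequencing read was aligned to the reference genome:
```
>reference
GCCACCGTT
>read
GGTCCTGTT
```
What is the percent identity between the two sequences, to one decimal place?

55.6%

Mismatches at positions 2, 3, 4, 6 (1-based): 4 of 9.
Identical positions: 5/9 = 55.56% → 55.6%.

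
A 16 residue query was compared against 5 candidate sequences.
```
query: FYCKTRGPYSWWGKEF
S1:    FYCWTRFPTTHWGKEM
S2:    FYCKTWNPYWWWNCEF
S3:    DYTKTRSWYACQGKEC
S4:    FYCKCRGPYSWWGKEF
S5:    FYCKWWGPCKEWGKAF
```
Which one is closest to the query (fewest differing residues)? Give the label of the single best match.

S4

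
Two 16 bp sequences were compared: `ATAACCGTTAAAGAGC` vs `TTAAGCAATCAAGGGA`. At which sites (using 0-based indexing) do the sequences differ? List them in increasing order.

0, 4, 6, 7, 9, 13, 15

Differences at site 0 (A→T), site 4 (C→G), site 6 (G→A), site 7 (T→A), site 9 (A→C), site 13 (A→G), site 15 (C→A).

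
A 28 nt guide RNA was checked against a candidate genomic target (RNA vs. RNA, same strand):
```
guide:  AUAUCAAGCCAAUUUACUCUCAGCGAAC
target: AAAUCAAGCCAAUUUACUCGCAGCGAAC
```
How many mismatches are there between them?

Mismatches (1-based): base 2: U→A; base 20: U→G.

2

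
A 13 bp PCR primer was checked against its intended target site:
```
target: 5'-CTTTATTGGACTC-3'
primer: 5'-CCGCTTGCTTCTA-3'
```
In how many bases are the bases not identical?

The sequences differ at bases 2, 3, 4, 5, 7, 8, 9, 10, 13 (1-based) — 9 in total.

9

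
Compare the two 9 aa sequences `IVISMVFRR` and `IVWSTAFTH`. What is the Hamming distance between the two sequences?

5

Comparing position by position, 5 positions differ: 3 (I/W), 5 (M/T), 6 (V/A), 8 (R/T), 9 (R/H).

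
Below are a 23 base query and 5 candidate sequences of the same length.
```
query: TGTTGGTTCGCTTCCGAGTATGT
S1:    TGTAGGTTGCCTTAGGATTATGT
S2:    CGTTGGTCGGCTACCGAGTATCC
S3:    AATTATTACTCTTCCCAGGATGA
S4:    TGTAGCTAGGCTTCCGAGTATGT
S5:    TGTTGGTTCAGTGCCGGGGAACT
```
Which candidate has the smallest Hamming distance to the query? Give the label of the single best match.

S4

Hamming distances to query — S1: 6; S2: 6; S3: 9; S4: 4; S5: 7.
Smallest is S4 with 4 mismatches.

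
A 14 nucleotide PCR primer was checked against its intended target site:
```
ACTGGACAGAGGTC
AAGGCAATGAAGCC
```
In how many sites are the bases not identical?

7

The sequences differ at sites 2, 3, 5, 7, 8, 11, 13 (1-based) — 7 in total.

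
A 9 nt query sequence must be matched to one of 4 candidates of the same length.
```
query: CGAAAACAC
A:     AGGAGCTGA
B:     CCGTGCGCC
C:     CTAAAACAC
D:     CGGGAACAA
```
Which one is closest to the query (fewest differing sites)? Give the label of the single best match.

C

A differs at 7 sites; B differs at 7 sites; C differs at 1 site; D differs at 3 sites. The closest is C.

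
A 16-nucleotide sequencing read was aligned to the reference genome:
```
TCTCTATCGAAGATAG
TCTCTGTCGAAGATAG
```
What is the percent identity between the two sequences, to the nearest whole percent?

Mismatch at position 6 (1-based): 1 of 16.
Identical positions: 15/16 = 93.75% → 94%.

94%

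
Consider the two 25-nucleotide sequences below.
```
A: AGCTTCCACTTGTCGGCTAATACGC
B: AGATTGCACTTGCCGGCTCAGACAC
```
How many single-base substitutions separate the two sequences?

Comparing position by position, 6 sites differ: 3 (C/A), 6 (C/G), 13 (T/C), 19 (A/C), 21 (T/G), 24 (G/A).

6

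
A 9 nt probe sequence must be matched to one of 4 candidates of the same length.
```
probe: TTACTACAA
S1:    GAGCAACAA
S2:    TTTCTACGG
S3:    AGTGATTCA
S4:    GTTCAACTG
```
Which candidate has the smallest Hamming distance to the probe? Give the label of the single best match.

Hamming distances to probe — S1: 4; S2: 3; S3: 8; S4: 5.
Smallest is S2 with 3 mismatches.

S2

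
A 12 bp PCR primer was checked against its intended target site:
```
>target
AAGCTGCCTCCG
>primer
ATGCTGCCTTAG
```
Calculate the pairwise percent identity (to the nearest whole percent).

75%

3 positions differ (2, 10, 11), so 9 of 12 match: 9/12 = 75%.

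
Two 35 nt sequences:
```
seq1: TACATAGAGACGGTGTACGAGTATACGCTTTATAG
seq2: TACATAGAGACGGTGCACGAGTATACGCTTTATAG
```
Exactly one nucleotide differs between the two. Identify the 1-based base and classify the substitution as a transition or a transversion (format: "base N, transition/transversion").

base 16, transition

The sequences differ only at base 16: T→C (pyrimidine→pyrimidine), a transition.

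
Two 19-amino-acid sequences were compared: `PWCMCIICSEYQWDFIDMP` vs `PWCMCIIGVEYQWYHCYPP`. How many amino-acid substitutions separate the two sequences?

The sequences differ at residues 8, 9, 14, 15, 16, 17, 18 (1-based) — 7 in total.

7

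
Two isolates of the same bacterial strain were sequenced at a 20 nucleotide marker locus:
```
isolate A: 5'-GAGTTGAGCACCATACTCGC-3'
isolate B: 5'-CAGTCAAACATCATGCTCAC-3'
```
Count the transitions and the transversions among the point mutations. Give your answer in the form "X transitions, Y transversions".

Transitions (purine↔purine or pyrimidine↔pyrimidine): 5 T→C, 6 G→A, 8 G→A, 11 C→T, 15 A→G, 19 G→A.
Transversions (purine↔pyrimidine): 1 G→C.

6 transitions, 1 transversion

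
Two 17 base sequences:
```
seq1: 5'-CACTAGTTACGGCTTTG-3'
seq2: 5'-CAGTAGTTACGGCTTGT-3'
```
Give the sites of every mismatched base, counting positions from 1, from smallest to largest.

3, 16, 17

Differences at site 3 (C→G), site 16 (T→G), site 17 (G→T).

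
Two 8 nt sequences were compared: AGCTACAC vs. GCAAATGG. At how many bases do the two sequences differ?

7

Mismatches (1-based): base 1: A→G; base 2: G→C; base 3: C→A; base 4: T→A; base 6: C→T; base 7: A→G; base 8: C→G.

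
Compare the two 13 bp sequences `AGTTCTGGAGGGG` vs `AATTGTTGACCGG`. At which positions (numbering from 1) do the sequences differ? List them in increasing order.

Differences at position 2 (G→A), position 5 (C→G), position 7 (G→T), position 10 (G→C), position 11 (G→C).

2, 5, 7, 10, 11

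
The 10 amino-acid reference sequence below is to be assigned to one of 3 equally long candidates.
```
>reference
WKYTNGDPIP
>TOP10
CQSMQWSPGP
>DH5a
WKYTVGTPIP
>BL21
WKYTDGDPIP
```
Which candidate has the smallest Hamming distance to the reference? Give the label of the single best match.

BL21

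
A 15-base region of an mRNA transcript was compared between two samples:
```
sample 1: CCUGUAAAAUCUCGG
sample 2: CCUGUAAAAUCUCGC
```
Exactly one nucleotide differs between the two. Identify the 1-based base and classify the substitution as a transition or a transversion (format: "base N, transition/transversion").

The sequences differ only at base 15: G→C (purine→pyrimidine), a transversion.

base 15, transversion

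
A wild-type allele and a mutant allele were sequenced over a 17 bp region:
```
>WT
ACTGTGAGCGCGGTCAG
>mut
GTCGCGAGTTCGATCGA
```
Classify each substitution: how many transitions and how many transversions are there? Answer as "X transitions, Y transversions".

Transitions (purine↔purine or pyrimidine↔pyrimidine): 1 A→G, 2 C→T, 3 T→C, 5 T→C, 9 C→T, 13 G→A, 16 A→G, 17 G→A.
Transversions (purine↔pyrimidine): 10 G→T.

8 transitions, 1 transversion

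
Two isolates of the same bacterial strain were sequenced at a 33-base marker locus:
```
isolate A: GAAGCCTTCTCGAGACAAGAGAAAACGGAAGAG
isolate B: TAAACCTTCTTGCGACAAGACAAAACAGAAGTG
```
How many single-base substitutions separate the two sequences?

7

Mismatches (1-based): site 1: G→T; site 4: G→A; site 11: C→T; site 13: A→C; site 21: G→C; site 27: G→A; site 32: A→T.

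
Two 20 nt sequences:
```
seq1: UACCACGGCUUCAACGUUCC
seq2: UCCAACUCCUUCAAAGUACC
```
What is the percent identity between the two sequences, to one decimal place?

70.0%

Mismatches at positions 2, 4, 7, 8, 15, 18 (1-based): 6 of 20.
Identical positions: 14/20 = 70% → 70.0%.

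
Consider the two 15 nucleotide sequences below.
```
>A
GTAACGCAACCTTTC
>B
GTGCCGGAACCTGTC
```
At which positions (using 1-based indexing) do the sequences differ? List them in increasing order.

Scanning 1-based: 3: A/G; 4: A/C; 7: C/G; 13: T/G.

3, 4, 7, 13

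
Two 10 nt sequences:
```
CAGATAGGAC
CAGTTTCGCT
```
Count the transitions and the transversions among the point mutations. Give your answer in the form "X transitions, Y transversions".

1 transition, 4 transversions

Mismatches (1-based):
site 4: A→T (purine→pyrimidine, transversion)
site 6: A→T (purine→pyrimidine, transversion)
site 7: G→C (purine→pyrimidine, transversion)
site 9: A→C (purine→pyrimidine, transversion)
site 10: C→T (pyrimidine→pyrimidine, transition)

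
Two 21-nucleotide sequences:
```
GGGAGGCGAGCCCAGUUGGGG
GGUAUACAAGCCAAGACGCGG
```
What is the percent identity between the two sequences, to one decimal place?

8 positions differ (3, 5, 6, 8, 13, 16, 17, 19), so 13 of 21 match: 13/21 = 61.9%.

61.9%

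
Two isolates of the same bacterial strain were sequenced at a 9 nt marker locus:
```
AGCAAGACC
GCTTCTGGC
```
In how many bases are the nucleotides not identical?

8

Comparing position by position, 8 bases differ: 1 (A/G), 2 (G/C), 3 (C/T), 4 (A/T), 5 (A/C), 6 (G/T), 7 (A/G), 8 (C/G).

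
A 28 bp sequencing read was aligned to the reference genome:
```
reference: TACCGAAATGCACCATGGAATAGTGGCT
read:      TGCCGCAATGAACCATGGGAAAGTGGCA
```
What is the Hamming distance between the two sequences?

6

Mismatches (1-based): base 2: A→G; base 6: A→C; base 11: C→A; base 19: A→G; base 21: T→A; base 28: T→A.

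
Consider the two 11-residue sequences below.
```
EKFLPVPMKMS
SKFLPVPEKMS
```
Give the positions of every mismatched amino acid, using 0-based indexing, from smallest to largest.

Scanning 0-based: 0: E/S; 7: M/E.

0, 7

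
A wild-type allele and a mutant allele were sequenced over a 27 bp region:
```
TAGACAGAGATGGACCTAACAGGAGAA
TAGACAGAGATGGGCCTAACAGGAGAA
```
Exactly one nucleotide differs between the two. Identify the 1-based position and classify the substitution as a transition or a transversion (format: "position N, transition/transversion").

Position 14 changes A→G. A is a purine and G is a purine, so this is a transition.

position 14, transition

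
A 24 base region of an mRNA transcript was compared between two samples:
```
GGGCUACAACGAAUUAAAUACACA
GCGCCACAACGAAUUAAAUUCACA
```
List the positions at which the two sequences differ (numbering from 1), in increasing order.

Scanning 1-based: 2: G/C; 5: U/C; 20: A/U.

2, 5, 20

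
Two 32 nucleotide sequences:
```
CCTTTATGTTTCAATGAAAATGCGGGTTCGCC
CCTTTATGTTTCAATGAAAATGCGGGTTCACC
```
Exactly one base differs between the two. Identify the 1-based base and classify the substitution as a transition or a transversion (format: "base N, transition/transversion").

Base 30 changes G→A. G is a purine and A is a purine, so this is a transition.

base 30, transition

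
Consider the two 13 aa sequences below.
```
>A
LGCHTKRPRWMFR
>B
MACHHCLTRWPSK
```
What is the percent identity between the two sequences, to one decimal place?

30.8%

9 positions differ (1, 2, 5, 6, 7, 8, 11, 12, 13), so 4 of 13 match: 4/13 = 30.77%.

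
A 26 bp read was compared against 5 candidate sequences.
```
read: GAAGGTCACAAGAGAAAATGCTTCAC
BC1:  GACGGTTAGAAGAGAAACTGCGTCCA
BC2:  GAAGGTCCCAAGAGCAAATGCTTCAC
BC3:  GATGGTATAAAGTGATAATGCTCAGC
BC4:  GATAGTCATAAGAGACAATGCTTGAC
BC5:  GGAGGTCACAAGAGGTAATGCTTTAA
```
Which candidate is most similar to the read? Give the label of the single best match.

BC2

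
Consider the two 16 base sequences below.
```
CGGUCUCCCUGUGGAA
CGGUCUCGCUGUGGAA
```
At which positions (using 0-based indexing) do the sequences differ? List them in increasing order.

7

Scanning 0-based: 7: C/G.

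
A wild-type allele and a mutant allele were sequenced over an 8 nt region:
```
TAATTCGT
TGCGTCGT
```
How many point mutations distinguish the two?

Comparing position by position, 3 positions differ: 2 (A/G), 3 (A/C), 4 (T/G).

3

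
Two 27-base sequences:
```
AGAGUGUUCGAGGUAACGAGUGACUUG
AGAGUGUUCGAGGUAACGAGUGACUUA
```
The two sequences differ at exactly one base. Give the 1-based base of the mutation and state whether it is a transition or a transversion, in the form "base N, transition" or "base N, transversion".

base 27, transition

Base 27 changes G→A. G is a purine and A is a purine, so this is a transition.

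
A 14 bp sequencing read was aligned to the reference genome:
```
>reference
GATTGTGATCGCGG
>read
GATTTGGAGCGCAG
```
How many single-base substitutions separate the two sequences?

4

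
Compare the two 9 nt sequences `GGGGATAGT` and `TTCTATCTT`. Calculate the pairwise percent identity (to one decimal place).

33.3%

Mismatches at positions 1, 2, 3, 4, 7, 8 (1-based): 6 of 9.
Identical positions: 3/9 = 33.33% → 33.3%.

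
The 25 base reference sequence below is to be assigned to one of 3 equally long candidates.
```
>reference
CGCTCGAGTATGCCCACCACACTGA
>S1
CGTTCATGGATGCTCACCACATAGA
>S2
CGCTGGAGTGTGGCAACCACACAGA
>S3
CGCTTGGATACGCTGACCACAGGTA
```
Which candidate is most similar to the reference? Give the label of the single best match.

S2

S1 differs at 7 sites; S2 differs at 5 sites; S3 differs at 9 sites. The closest is S2.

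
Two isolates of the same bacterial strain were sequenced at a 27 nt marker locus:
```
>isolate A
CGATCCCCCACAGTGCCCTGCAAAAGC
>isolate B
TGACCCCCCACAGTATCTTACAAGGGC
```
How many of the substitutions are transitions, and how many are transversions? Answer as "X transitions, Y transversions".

Mismatches (1-based):
base 1: C→T (pyrimidine→pyrimidine, transition)
base 4: T→C (pyrimidine→pyrimidine, transition)
base 15: G→A (purine→purine, transition)
base 16: C→T (pyrimidine→pyrimidine, transition)
base 18: C→T (pyrimidine→pyrimidine, transition)
base 20: G→A (purine→purine, transition)
base 24: A→G (purine→purine, transition)
base 25: A→G (purine→purine, transition)

8 transitions, 0 transversions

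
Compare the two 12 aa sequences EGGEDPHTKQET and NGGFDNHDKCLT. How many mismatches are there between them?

6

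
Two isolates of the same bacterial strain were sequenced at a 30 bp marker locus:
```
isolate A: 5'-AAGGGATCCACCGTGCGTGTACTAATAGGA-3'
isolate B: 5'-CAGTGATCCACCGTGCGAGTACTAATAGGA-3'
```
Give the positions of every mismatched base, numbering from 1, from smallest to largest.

Differences at position 1 (A→C), position 4 (G→T), position 18 (T→A).

1, 4, 18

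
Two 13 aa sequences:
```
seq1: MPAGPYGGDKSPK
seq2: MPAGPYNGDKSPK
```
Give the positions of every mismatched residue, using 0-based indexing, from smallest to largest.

Scanning 0-based: 6: G/N.

6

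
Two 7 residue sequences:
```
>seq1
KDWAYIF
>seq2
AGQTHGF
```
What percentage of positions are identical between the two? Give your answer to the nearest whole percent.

6 positions differ (1, 2, 3, 4, 5, 6), so 1 of 7 match: 1/7 = 14.29%.

14%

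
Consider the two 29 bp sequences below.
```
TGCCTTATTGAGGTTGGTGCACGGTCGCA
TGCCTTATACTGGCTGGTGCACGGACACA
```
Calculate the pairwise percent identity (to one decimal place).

79.3%

Mismatches at positions 9, 10, 11, 14, 25, 27 (1-based): 6 of 29.
Identical positions: 23/29 = 79.31% → 79.3%.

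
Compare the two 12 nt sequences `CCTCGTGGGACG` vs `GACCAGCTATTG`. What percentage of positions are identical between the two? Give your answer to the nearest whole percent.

10 positions differ (1, 2, 3, 5, 6, 7, 8, 9, 10, 11), so 2 of 12 match: 2/12 = 16.67%.

17%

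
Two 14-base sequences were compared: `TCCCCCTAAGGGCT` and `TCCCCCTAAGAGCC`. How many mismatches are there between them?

2

Mismatches (1-based): base 11: G→A; base 14: T→C.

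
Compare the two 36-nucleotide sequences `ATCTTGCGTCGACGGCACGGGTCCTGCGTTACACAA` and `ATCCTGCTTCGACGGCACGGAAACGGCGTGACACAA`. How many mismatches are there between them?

7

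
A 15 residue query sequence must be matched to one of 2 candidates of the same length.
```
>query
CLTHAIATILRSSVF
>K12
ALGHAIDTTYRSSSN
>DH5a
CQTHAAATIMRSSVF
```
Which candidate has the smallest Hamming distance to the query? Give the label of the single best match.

DH5a

Hamming distances to query — K12: 7; DH5a: 3.
Smallest is DH5a with 3 mismatches.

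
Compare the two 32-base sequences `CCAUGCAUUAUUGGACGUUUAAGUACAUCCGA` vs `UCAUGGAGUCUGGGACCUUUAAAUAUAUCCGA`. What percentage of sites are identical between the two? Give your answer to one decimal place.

75.0%

8 positions differ (1, 6, 8, 10, 12, 17, 23, 26), so 24 of 32 match: 24/32 = 75%.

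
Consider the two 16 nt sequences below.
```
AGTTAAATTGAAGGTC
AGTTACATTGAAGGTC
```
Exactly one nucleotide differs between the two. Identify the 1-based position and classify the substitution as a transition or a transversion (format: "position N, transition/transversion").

position 6, transversion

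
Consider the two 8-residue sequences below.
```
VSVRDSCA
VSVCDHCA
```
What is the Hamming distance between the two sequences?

2

The sequences differ at positions 4, 6 (1-based) — 2 in total.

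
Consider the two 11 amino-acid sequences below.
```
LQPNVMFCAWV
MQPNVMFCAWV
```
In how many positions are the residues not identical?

1

Mismatches (1-based): position 1: L→M.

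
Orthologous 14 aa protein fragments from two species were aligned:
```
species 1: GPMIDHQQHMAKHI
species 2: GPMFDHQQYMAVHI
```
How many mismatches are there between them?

The sequences differ at positions 4, 9, 12 (1-based) — 3 in total.

3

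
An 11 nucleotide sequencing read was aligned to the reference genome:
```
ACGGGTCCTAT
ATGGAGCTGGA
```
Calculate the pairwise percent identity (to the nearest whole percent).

Mismatches at positions 2, 5, 6, 8, 9, 10, 11 (1-based): 7 of 11.
Identical positions: 4/11 = 36.36% → 36%.

36%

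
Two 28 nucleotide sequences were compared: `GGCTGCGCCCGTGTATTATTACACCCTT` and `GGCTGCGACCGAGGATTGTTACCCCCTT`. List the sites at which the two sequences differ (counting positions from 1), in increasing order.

8, 12, 14, 18, 23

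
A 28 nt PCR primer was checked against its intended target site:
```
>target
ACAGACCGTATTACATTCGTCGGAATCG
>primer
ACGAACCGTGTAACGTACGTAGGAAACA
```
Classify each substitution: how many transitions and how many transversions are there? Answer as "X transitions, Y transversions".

Transitions (purine↔purine or pyrimidine↔pyrimidine): 3 A→G, 4 G→A, 10 A→G, 15 A→G, 28 G→A.
Transversions (purine↔pyrimidine): 12 T→A, 17 T→A, 21 C→A, 26 T→A.

5 transitions, 4 transversions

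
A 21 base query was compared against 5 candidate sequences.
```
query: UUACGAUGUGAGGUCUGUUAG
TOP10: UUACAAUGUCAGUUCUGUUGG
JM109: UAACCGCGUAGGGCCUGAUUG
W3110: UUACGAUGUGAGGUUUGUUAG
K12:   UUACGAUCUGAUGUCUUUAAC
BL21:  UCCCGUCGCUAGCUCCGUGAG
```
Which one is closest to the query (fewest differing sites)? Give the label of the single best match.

Hamming distances to query — TOP10: 4; JM109: 9; W3110: 1; K12: 5; BL21: 9.
Smallest is W3110 with 1 mismatch.

W3110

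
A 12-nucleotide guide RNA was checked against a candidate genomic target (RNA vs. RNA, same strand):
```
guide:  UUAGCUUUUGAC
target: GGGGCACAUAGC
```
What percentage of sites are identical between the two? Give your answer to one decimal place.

33.3%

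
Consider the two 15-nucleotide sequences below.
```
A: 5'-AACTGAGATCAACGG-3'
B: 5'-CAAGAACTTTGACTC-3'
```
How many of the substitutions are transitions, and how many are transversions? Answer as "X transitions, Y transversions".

3 transitions, 7 transversions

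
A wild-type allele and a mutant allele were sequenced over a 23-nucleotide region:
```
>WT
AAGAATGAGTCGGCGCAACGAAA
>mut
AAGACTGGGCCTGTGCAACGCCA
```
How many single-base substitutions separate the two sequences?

Comparing position by position, 7 positions differ: 5 (A/C), 8 (A/G), 10 (T/C), 12 (G/T), 14 (C/T), 21 (A/C), 22 (A/C).

7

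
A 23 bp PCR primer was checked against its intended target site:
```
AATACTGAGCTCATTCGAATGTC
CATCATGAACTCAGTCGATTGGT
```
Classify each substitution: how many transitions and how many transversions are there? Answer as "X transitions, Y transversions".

2 transitions, 6 transversions

Transitions (purine↔purine or pyrimidine↔pyrimidine): 9 G→A, 23 C→T.
Transversions (purine↔pyrimidine): 1 A→C, 4 A→C, 5 C→A, 14 T→G, 19 A→T, 22 T→G.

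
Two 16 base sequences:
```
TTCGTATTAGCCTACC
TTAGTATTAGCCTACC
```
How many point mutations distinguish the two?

1

The sequences differ at positions 3 (1-based) — 1 in total.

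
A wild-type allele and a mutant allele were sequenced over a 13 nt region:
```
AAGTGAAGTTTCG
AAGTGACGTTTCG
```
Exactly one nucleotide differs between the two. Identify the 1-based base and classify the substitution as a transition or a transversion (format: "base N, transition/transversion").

base 7, transversion

Base 7 changes A→C. A is a purine and C is a pyrimidine, so this is a transversion.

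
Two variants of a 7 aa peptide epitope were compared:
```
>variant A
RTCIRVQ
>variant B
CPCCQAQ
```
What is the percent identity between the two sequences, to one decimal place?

Mismatches at positions 1, 2, 4, 5, 6 (1-based): 5 of 7.
Identical positions: 2/7 = 28.57% → 28.6%.

28.6%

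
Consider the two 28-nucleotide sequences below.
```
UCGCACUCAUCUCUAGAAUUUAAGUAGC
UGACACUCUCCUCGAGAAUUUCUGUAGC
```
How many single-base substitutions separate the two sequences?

Comparing position by position, 7 positions differ: 2 (C/G), 3 (G/A), 9 (A/U), 10 (U/C), 14 (U/G), 22 (A/C), 23 (A/U).

7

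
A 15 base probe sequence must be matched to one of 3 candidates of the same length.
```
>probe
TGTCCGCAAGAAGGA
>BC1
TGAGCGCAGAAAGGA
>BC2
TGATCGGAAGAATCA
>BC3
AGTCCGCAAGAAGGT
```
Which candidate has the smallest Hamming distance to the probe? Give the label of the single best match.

Hamming distances to probe — BC1: 4; BC2: 5; BC3: 2.
Smallest is BC3 with 2 mismatches.

BC3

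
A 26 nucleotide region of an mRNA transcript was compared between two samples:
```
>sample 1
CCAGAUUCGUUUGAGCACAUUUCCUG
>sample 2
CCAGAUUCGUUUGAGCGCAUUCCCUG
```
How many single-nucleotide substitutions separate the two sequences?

2

Mismatches (1-based): base 17: A→G; base 22: U→C.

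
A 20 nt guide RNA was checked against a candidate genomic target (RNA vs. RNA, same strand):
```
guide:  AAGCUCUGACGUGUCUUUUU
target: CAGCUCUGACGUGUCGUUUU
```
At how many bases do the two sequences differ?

2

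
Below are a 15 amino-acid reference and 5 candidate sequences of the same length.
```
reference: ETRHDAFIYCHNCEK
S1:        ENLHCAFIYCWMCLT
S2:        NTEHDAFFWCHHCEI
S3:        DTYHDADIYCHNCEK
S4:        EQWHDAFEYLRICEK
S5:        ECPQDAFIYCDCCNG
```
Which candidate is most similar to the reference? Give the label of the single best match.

S1 differs at 7 residues; S2 differs at 6 residues; S3 differs at 3 residues; S4 differs at 6 residues; S5 differs at 7 residues. The closest is S3.

S3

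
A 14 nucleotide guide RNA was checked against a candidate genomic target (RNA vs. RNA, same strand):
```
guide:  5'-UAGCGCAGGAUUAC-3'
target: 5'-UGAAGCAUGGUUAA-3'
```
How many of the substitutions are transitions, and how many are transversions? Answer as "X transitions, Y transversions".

Transitions (purine↔purine or pyrimidine↔pyrimidine): 2 A→G, 3 G→A, 10 A→G.
Transversions (purine↔pyrimidine): 4 C→A, 8 G→U, 14 C→A.

3 transitions, 3 transversions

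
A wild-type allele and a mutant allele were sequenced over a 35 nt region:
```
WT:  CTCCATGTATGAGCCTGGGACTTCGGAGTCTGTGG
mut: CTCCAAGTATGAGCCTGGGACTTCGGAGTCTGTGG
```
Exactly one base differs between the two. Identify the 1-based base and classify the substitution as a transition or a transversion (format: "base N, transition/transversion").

base 6, transversion

Base 6 changes T→A. T is a pyrimidine and A is a purine, so this is a transversion.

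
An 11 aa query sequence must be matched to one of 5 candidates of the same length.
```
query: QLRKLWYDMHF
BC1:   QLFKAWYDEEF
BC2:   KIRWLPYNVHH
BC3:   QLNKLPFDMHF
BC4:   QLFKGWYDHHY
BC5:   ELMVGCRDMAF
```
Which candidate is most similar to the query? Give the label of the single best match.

BC3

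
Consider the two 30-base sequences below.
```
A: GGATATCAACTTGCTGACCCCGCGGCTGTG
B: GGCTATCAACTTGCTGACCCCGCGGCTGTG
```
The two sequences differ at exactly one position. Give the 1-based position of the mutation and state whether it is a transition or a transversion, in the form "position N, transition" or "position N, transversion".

Position 3 changes A→C. A is a purine and C is a pyrimidine, so this is a transversion.

position 3, transversion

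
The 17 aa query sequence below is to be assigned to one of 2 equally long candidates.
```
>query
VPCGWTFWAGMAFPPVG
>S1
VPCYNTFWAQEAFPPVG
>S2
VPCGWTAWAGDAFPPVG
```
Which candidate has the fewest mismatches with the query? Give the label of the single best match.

S2

Hamming distances to query — S1: 4; S2: 2.
Smallest is S2 with 2 mismatches.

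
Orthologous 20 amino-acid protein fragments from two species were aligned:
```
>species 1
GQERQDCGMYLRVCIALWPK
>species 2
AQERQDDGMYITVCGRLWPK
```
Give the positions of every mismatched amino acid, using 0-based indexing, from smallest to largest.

Differences at position 0 (G→A), position 6 (C→D), position 10 (L→I), position 11 (R→T), position 14 (I→G), position 15 (A→R).

0, 6, 10, 11, 14, 15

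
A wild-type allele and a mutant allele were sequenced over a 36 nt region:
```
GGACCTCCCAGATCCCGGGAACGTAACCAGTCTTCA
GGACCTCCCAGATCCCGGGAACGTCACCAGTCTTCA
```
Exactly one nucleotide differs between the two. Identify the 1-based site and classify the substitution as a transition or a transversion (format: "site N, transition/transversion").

site 25, transversion

Site 25 changes A→C. A is a purine and C is a pyrimidine, so this is a transversion.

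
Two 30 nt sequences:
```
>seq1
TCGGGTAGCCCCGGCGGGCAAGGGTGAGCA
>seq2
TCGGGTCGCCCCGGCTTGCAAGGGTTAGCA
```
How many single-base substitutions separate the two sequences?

4

Comparing position by position, 4 sites differ: 7 (A/C), 16 (G/T), 17 (G/T), 26 (G/T).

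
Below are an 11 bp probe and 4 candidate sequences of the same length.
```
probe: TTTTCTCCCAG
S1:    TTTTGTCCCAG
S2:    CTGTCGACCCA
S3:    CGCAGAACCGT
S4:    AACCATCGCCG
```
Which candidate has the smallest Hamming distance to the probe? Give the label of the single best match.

S1 differs at 1 position; S2 differs at 6 positions; S3 differs at 9 positions; S4 differs at 7 positions. The closest is S1.

S1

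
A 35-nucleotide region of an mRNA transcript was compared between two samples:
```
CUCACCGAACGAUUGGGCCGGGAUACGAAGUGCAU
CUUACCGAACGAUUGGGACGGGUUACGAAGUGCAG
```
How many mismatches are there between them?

The sequences differ at positions 3, 18, 23, 35 (1-based) — 4 in total.

4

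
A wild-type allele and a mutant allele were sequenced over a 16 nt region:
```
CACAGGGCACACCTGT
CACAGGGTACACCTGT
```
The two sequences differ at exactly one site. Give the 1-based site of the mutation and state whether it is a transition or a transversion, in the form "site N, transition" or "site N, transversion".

Site 8 changes C→T. C is a pyrimidine and T is a pyrimidine, so this is a transition.

site 8, transition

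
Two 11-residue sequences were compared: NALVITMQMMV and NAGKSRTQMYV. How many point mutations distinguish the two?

Comparing position by position, 6 residues differ: 3 (L/G), 4 (V/K), 5 (I/S), 6 (T/R), 7 (M/T), 10 (M/Y).

6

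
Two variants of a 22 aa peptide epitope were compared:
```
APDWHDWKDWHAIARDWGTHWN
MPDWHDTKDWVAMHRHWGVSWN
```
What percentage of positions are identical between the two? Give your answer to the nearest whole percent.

64%

8 positions differ (1, 7, 11, 13, 14, 16, 19, 20), so 14 of 22 match: 14/22 = 63.64%.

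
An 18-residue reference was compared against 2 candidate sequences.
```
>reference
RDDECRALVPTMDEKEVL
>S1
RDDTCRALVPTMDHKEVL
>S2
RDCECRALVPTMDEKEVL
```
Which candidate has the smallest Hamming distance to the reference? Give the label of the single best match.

S2

Hamming distances to reference — S1: 2; S2: 1.
Smallest is S2 with 1 mismatch.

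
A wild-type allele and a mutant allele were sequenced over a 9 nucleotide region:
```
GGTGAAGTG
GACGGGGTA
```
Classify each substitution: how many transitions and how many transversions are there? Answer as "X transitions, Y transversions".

Transitions (purine↔purine or pyrimidine↔pyrimidine): 2 G→A, 3 T→C, 5 A→G, 6 A→G, 9 G→A.
Transversions (purine↔pyrimidine): none.

5 transitions, 0 transversions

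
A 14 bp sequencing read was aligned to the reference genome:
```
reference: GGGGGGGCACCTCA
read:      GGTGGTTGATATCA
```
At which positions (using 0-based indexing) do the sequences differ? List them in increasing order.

Scanning 0-based: 2: G/T; 5: G/T; 6: G/T; 7: C/G; 9: C/T; 10: C/A.

2, 5, 6, 7, 9, 10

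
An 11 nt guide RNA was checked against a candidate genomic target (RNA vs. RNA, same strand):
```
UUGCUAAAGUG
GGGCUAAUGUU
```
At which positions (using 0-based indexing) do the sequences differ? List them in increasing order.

0, 1, 7, 10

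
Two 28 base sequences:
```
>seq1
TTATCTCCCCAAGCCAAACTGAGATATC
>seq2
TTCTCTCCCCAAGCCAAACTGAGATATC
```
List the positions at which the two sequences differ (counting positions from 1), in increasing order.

3

Differences at position 3 (A→C).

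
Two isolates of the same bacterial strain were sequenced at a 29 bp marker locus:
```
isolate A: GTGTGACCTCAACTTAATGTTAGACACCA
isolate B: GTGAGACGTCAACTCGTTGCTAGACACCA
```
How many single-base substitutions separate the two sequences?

Mismatches (1-based): position 4: T→A; position 8: C→G; position 15: T→C; position 16: A→G; position 17: A→T; position 20: T→C.

6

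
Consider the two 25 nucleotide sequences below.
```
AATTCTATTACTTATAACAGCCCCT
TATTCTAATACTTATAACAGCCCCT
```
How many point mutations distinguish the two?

2

Comparing position by position, 2 positions differ: 1 (A/T), 8 (T/A).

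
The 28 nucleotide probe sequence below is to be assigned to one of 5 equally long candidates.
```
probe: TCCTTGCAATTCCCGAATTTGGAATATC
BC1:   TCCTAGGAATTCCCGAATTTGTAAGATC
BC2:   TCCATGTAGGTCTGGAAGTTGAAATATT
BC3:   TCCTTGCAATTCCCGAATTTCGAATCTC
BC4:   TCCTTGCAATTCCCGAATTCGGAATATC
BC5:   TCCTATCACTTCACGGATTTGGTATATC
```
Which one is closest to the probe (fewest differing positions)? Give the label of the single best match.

BC4

BC1 differs at 4 positions; BC2 differs at 9 positions; BC3 differs at 2 positions; BC4 differs at 1 position; BC5 differs at 6 positions. The closest is BC4.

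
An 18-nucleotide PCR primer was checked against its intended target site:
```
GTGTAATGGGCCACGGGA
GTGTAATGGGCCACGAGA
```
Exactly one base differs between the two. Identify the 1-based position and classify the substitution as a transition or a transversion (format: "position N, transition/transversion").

position 16, transition

The sequences differ only at position 16: G→A (purine→purine), a transition.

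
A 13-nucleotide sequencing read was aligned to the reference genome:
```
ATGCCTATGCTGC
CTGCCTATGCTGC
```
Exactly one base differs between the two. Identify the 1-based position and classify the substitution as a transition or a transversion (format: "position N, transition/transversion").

Position 1 changes A→C. A is a purine and C is a pyrimidine, so this is a transversion.

position 1, transversion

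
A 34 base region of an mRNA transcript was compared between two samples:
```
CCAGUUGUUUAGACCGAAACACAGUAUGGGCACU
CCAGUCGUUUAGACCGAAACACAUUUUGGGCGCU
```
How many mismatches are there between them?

4

Mismatches (1-based): base 6: U→C; base 24: G→U; base 26: A→U; base 32: A→G.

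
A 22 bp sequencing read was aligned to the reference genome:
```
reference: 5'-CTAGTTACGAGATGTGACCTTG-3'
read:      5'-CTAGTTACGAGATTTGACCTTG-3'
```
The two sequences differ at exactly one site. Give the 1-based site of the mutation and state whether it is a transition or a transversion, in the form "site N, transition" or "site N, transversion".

Site 14 changes G→T. G is a purine and T is a pyrimidine, so this is a transversion.

site 14, transversion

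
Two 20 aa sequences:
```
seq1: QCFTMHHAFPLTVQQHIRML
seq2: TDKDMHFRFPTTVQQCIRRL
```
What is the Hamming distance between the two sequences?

9

Comparing position by position, 9 residues differ: 1 (Q/T), 2 (C/D), 3 (F/K), 4 (T/D), 7 (H/F), 8 (A/R), 11 (L/T), 16 (H/C), 19 (M/R).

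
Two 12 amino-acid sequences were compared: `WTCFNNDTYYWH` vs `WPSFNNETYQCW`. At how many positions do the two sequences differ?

6

Comparing position by position, 6 positions differ: 2 (T/P), 3 (C/S), 7 (D/E), 10 (Y/Q), 11 (W/C), 12 (H/W).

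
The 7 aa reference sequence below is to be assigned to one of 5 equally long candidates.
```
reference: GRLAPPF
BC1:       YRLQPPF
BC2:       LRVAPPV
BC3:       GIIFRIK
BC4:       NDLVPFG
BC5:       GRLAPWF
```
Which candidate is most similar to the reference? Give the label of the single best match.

Hamming distances to reference — BC1: 2; BC2: 3; BC3: 6; BC4: 5; BC5: 1.
Smallest is BC5 with 1 mismatch.

BC5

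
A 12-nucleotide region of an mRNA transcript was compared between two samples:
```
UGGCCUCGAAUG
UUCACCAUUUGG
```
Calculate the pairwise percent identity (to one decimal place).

25.0%

Mismatches at positions 2, 3, 4, 6, 7, 8, 9, 10, 11 (1-based): 9 of 12.
Identical positions: 3/12 = 25% → 25.0%.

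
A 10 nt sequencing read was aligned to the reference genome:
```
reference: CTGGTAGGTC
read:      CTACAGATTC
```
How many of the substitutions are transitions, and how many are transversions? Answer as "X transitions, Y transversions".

Transitions (purine↔purine or pyrimidine↔pyrimidine): 3 G→A, 6 A→G, 7 G→A.
Transversions (purine↔pyrimidine): 4 G→C, 5 T→A, 8 G→T.

3 transitions, 3 transversions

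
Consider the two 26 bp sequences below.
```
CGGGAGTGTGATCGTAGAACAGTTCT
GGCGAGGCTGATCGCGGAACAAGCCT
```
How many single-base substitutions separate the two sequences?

9

Comparing position by position, 9 positions differ: 1 (C/G), 3 (G/C), 7 (T/G), 8 (G/C), 15 (T/C), 16 (A/G), 22 (G/A), 23 (T/G), 24 (T/C).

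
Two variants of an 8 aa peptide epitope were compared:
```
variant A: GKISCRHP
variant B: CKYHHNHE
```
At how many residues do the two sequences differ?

6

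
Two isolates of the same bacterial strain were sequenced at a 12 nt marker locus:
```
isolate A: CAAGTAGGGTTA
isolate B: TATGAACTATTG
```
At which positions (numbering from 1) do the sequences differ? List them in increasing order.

Scanning 1-based: 1: C/T; 3: A/T; 5: T/A; 7: G/C; 8: G/T; 9: G/A; 12: A/G.

1, 3, 5, 7, 8, 9, 12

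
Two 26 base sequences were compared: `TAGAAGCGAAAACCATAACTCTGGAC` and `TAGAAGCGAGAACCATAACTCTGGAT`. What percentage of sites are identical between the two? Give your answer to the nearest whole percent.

Mismatches at positions 10, 26 (1-based): 2 of 26.
Identical positions: 24/26 = 92.31% → 92%.

92%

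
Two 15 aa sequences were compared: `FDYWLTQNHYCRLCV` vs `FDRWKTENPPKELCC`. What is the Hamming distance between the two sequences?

8

The sequences differ at residues 3, 5, 7, 9, 10, 11, 12, 15 (1-based) — 8 in total.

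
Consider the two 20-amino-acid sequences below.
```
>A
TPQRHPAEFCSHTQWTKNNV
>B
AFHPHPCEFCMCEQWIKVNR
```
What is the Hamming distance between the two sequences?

Comparing position by position, 11 residues differ: 1 (T/A), 2 (P/F), 3 (Q/H), 4 (R/P), 7 (A/C), 11 (S/M), 12 (H/C), 13 (T/E), 16 (T/I), 18 (N/V), 20 (V/R).

11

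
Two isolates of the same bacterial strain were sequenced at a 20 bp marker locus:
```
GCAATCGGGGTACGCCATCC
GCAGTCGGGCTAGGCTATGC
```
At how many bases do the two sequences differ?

The sequences differ at bases 4, 10, 13, 16, 19 (1-based) — 5 in total.

5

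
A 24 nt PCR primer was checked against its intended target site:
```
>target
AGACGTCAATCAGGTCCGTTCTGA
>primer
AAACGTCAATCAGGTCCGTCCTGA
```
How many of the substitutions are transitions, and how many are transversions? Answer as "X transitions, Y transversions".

2 transitions, 0 transversions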